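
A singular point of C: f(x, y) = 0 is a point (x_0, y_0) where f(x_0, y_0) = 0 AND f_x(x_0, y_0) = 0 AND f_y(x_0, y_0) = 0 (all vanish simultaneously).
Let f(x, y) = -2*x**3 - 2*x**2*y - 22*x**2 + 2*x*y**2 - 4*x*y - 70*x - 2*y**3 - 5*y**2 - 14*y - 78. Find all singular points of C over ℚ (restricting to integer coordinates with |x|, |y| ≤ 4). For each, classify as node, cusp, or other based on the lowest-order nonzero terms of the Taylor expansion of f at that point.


Singular points: {(-3, -2)}; classification: cusp.

Compute partial derivatives:
  f_x = -6*x**2 - 4*x*y - 44*x + 2*y**2 - 4*y - 70.
  f_y = -2*x**2 + 4*x*y - 4*x - 6*y**2 - 10*y - 14.
Scan x_0 ∈ {−4, ..., 4}. For each x_0, f_y(x_0, y) is a polynomial in y; find its integer roots y ∈ {−4, ..., 4}, then test f_x and f at those candidates.
  x = -4: f_y(-4, y) = -6*y**2 - 26*y - 30; no integer root y with |y| ≤ 4.
  x = -3: f_y(-3, y) = -6*y**2 - 22*y - 20; vanishes at y ∈ {-2}. (-3, -2): f_x = 0, f = 0 — SINGULAR.
  x = -2: f_y(-2, y) = -6*y**2 - 18*y - 14; no integer root y with |y| ≤ 4.
  x = -1: f_y(-1, y) = -6*y**2 - 14*y - 12; no integer root y with |y| ≤ 4.
  x = 0: f_y(0, y) = -6*y**2 - 10*y - 14; no integer root y with |y| ≤ 4.
  x = 1: f_y(1, y) = -6*y**2 - 6*y - 20; no integer root y with |y| ≤ 4.
  x = 2: f_y(2, y) = -6*y**2 - 2*y - 30; no integer root y with |y| ≤ 4.
  x = 3: f_y(3, y) = -6*y**2 + 2*y - 44; no integer root y with |y| ≤ 4.
  x = 4: f_y(4, y) = -6*y**2 + 6*y - 62; no integer root y with |y| ≤ 4.
Only singular point on the grid: (-3, -2).
Classify: substitute x = -3 + u, y = -2 + v and expand: f = -2*u**3 - 2*u**2*v + 2*u*v**2 - 2*v**3 + v**2.
No constant or linear terms (consistent with a singular point). Quadratic part: v**2. Cubic part: -2*u**3 - 2*u**2*v + 2*u*v**2 - 2*v**3.
The quadratic part v**2 is a perfect square, so there is a single (double) tangent line v = 0, i.e. y = -2. Restricting the cubic part to that line (v = 0) leaves -2*u**3 ≠ 0, so f is not divisible by v and the branch is v² ≈ 2*u**3 to lowest order — this is a cusp.
Classification: cusp.


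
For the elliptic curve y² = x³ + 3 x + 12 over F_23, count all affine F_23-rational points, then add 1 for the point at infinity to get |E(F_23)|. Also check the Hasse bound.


Affine points = {(0, 9), (0, 14), (1, 4), (1, 19), (2, 7), (2, 16), (3, 5), (3, 18), (6, 4), (6, 19), (7, 10), (7, 13), (9, 3), (9, 20), (16, 4), (16, 19), (17, 10), (17, 13), (22, 10), (22, 13)}; affine count = 20; |E(F_23)| = 21.

Discriminant check: Δ ∝ 4a³ + 27b² = 4·3³ + 27·12² = 4·27 + 27·144 ≡ 17 (mod 23). Nonzero ⇒ E is nonsingular.
For each x ∈ F_23, compute rhs = x³ + 3·x + 12 mod 23, then count y ∈ F_23 with y² ≡ rhs.
  x = 0: rhs = 12, matching y values: 9, 14 (2 points).
  x = 1: rhs = 16, matching y values: 4, 19 (2 points).
  x = 2: rhs = 3, matching y values: 7, 16 (2 points).
  x = 3: rhs = 2, matching y values: 5, 18 (2 points).
  x = 4: rhs = 19, matching y values: none (0 points).
  x = 5: rhs = 14, matching y values: none (0 points).
  x = 6: rhs = 16, matching y values: 4, 19 (2 points).
  x = 7: rhs = 8, matching y values: 10, 13 (2 points).
  x = 8: rhs = 19, matching y values: none (0 points).
  x = 9: rhs = 9, matching y values: 3, 20 (2 points).
  x = 10: rhs = 7, matching y values: none (0 points).
  x = 11: rhs = 19, matching y values: none (0 points).
  x = 12: rhs = 5, matching y values: none (0 points).
  x = 13: rhs = 17, matching y values: none (0 points).
  x = 14: rhs = 15, matching y values: none (0 points).
  x = 15: rhs = 5, matching y values: none (0 points).
  x = 16: rhs = 16, matching y values: 4, 19 (2 points).
  x = 17: rhs = 8, matching y values: 10, 13 (2 points).
  x = 18: rhs = 10, matching y values: none (0 points).
  x = 19: rhs = 5, matching y values: none (0 points).
  x = 20: rhs = 22, matching y values: none (0 points).
  x = 21: rhs = 21, matching y values: none (0 points).
  x = 22: rhs = 8, matching y values: 10, 13 (2 points).
Total affine count: 20.
Full point count |E(F_23)| = 20 + 1 = 21.
Hasse bound: |21 − (23+1)| = |-3| = 3 ≤ 2√23 ≈ 9.5917 ✓.


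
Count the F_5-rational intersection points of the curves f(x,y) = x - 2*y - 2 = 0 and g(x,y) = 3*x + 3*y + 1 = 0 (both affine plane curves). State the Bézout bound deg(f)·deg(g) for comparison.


Common zeros: {(1, 2)}; count = 1; Bézout bound = 1.

deg(f) = 1, deg(g) = 1, so Bézout bound = 1.
Scan x ∈ F_5. For each x, list the y ∈ F_5 with f(x, y) ≡ 0 and those with g(x, y) ≡ 0 (mod 5); the common zeros in that column are the intersection.
  x = 0: f ≡ 0 at y ∈ {4}; g ≡ 0 at y ∈ {3}; common: ∅.
  x = 1: f ≡ 0 at y ∈ {2}; g ≡ 0 at y ∈ {2}; common: {2}.
  x = 2: f ≡ 0 at y ∈ {0}; g ≡ 0 at y ∈ {1}; common: ∅.
  x = 3: f ≡ 0 at y ∈ {3}; g ≡ 0 at y ∈ {0}; common: ∅.
  x = 4: f ≡ 0 at y ∈ {1}; g ≡ 0 at y ∈ {4}; common: ∅.
Collecting: common zeros = {(1, 2)}, so the count is 1.
Comparison with the Bézout bound: 1 ≤ 1 = deg(f)·deg(g), as expected for curves with no common component (the bound is attained).


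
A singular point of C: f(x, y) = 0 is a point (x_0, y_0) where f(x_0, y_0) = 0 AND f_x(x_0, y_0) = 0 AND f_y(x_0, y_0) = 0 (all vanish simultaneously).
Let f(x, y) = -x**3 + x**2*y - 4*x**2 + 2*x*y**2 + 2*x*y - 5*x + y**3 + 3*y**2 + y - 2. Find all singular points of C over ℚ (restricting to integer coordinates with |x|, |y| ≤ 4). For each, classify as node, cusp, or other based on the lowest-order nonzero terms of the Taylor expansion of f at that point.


Singular points: {(-1, 0)}; classification: node.

Compute partial derivatives:
  f_x = -3*x**2 + 2*x*y - 8*x + 2*y**2 + 2*y - 5.
  f_y = x**2 + 4*x*y + 2*x + 3*y**2 + 6*y + 1.
Scan x_0 ∈ {−4, ..., 4}. For each x_0, f_y(x_0, y) is a polynomial in y; find its integer roots y ∈ {−4, ..., 4}, then test f_x and f at those candidates.
  x = -4: f_y(-4, y) = 3*y**2 - 10*y + 9; no integer root y with |y| ≤ 4.
  x = -3: f_y(-3, y) = 3*y**2 - 6*y + 4; no integer root y with |y| ≤ 4.
  x = -2: f_y(-2, y) = 3*y**2 - 2*y + 1; no integer root y with |y| ≤ 4.
  x = -1: f_y(-1, y) = 3*y**2 + 2*y; vanishes at y ∈ {0}. (-1, 0): f_x = 0, f = 0 — SINGULAR.
  x = 0: f_y(0, y) = 3*y**2 + 6*y + 1; no integer root y with |y| ≤ 4.
  x = 1: f_y(1, y) = 3*y**2 + 10*y + 4; no integer root y with |y| ≤ 4.
  x = 2: f_y(2, y) = 3*y**2 + 14*y + 9; no integer root y with |y| ≤ 4.
  x = 3: f_y(3, y) = 3*y**2 + 18*y + 16; no integer root y with |y| ≤ 4.
  x = 4: f_y(4, y) = 3*y**2 + 22*y + 25; no integer root y with |y| ≤ 4.
Only singular point on the grid: (-1, 0).
Classify: substitute x = -1 + u, y = 0 + v and expand: f = -u**3 + u**2*v - u**2 + 2*u*v**2 + v**3 + v**2.
No constant or linear terms (consistent with a singular point). Quadratic part: -u**2 + v**2. Cubic part: -u**3 + u**2*v + 2*u*v**2 + v**3.
The quadratic part v**2 - u**2 = (v − u)(v + u) splits into two distinct linear factors, so there are two distinct tangent lines y − 0 = ±(x − -1) — this is a node (ordinary double point).
Classification: node.


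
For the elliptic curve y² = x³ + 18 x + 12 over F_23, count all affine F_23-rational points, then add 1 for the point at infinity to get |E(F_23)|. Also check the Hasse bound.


Affine points = {(0, 9), (0, 14), (1, 10), (1, 13), (3, 1), (3, 22), (8, 1), (8, 22), (9, 11), (9, 12), (11, 0), (12, 1), (12, 22), (14, 8), (14, 15), (15, 0), (16, 7), (16, 16), (18, 2), (18, 21), (20, 0), (22, 4), (22, 19)}; affine count = 23; |E(F_23)| = 24.

Discriminant check: Δ ∝ 4a³ + 27b² = 4·18³ + 27·12² = 4·5832 + 27·144 ≡ 7 (mod 23). Nonzero ⇒ E is nonsingular.
For each x ∈ F_23, compute rhs = x³ + 18·x + 12 mod 23, then count y ∈ F_23 with y² ≡ rhs.
  x = 0: rhs = 12, matching y values: 9, 14 (2 points).
  x = 1: rhs = 8, matching y values: 10, 13 (2 points).
  x = 2: rhs = 10, matching y values: none (0 points).
  x = 3: rhs = 1, matching y values: 1, 22 (2 points).
  x = 4: rhs = 10, matching y values: none (0 points).
  x = 5: rhs = 20, matching y values: none (0 points).
  x = 6: rhs = 14, matching y values: none (0 points).
  x = 7: rhs = 21, matching y values: none (0 points).
  x = 8: rhs = 1, matching y values: 1, 22 (2 points).
  x = 9: rhs = 6, matching y values: 11, 12 (2 points).
  x = 10: rhs = 19, matching y values: none (0 points).
  x = 11: rhs = 0, matching y values: 0 (1 points).
  x = 12: rhs = 1, matching y values: 1, 22 (2 points).
  x = 13: rhs = 5, matching y values: none (0 points).
  x = 14: rhs = 18, matching y values: 8, 15 (2 points).
  x = 15: rhs = 0, matching y values: 0 (1 points).
  x = 16: rhs = 3, matching y values: 7, 16 (2 points).
  x = 17: rhs = 10, matching y values: none (0 points).
  x = 18: rhs = 4, matching y values: 2, 21 (2 points).
  x = 19: rhs = 14, matching y values: none (0 points).
  x = 20: rhs = 0, matching y values: 0 (1 points).
  x = 21: rhs = 14, matching y values: none (0 points).
  x = 22: rhs = 16, matching y values: 4, 19 (2 points).
Total affine count: 23.
Full point count |E(F_23)| = 23 + 1 = 24.
Hasse bound: |24 − (23+1)| = |0| = 0 ≤ 2√23 ≈ 9.5917 ✓.


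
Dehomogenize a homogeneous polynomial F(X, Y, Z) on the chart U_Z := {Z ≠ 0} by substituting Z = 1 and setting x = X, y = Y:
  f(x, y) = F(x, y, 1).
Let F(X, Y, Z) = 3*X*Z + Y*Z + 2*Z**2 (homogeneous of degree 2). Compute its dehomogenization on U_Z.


f(x, y) = 3*x + y + 2

On U_Z we set Z = 1. Each monomial c·X^i·Y^j·Z^k in F becomes c·x^i·y^j·1^k = c·x^i·y^j.
Substituting Z = 1: F(X, Y, 1) = 3*x + y + 2.
Note: deg(f) ≤ deg(F) = 2; strict inequality happens when F is divisible by Z (lost terms).


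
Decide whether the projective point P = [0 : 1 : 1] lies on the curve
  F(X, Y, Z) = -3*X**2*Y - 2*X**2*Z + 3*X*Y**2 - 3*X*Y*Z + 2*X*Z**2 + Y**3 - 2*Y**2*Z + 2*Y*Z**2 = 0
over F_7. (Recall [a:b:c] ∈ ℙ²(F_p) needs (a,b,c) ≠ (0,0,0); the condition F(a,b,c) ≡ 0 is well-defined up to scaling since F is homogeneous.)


F(0,1,1) ≡ 1 (mod 7); P is NOT on the curve.

Evaluate F(0, 1, 1) term-by-term (mod 7).
  -3*X**2*Y ↦ -3·0·1·1 = 0
  -2*X**2*Z ↦ -2·0·1·1 = 0
  3*X*Y**2 ↦ 3·0·1·1 = 0
  -3*X*Y*Z ↦ -3·0·1·1 = 0
  2*X*Z**2 ↦ 2·0·1·1 = 0
  Y**3 ↦ 1·1·1·1 = 1
  -2*Y**2*Z ↦ -2·1·1·1 = -2
  2*Y*Z**2 ↦ 2·1·1·1 = 2
Sum: F(0, 1, 1) = (0) + (0) + (0) + (0) + (0) + (1) + (-2) + (2) = 1.
Reducing mod 7: 1 ≡ 1 (mod 7).
Since F(a, b, c) ≡ 1 ≠ 0 (mod 7), P does NOT lie on the curve.


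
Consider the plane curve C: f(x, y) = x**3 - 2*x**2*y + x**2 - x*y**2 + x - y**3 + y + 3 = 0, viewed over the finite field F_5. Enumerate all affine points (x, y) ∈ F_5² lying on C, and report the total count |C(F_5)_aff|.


Affine F_5-points: {(4, 4)}; count = 1.

For each of the 25 pairs (x, y) ∈ F_5², evaluate f(x, y) mod 5. Record the zeros.
  x = 0: [0↦3, 1↦3, 2↦2, 3↦4, 4↦3]  zeros at y ∈ ∅
  x = 1: [0↦1, 1↦3, 2↦2, 3↦2, 4↦2]  zeros at y ∈ ∅
  x = 2: [0↦2, 1↦2, 2↦2, 3↦1, 4↦3]  zeros at y ∈ ∅
  x = 3: [0↦2, 1↦1, 2↦3, 3↦2, 4↦2]  zeros at y ∈ ∅
  x = 4: [0↦2, 1↦1, 2↦1, 3↦1, 4↦0]  zeros at y ∈ {4}
Collecting zeros: affine points = {(4, 4)}.
Total count |C(F_5)_aff| = 1.


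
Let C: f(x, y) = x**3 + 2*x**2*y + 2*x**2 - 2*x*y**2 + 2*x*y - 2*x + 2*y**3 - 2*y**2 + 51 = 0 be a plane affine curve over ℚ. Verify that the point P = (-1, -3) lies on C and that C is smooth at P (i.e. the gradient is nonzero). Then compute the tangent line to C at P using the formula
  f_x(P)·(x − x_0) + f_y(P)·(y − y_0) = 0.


Tangent line at P: -15*x + 54*y + 147 = 0.

Step 1: f(-1, -3) = 0, so P lies on C.
Step 2: partial derivatives
  f_x(x, y) = 3*x**2 + 4*x*y + 4*x - 2*y**2 + 2*y - 2, f_y(x, y) = 2*x**2 - 4*x*y + 2*x + 6*y**2 - 4*y.
  f_x(P) = -15, f_y(P) = 54 (gradient nonzero, so P is smooth).
Step 3: tangent line at P: -15·(x − -1) + 54·(y − -3) = 0.
Expanding: -15*x + 54*y + 147 = 0.


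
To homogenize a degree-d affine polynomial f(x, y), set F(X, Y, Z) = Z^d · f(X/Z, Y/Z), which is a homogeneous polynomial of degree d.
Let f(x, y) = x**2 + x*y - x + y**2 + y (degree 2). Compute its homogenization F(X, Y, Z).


F(X, Y, Z) = X**2 + X*Y - X*Z + Y**2 + Y*Z

deg(f) = 2.
Substitute x = X/Z, y = Y/Z into f, then multiply by Z^2.
  monomial 1·x^2·y^0 ↦ 1·X^2·Y^0·Z^0.
  monomial 1·x^1·y^1 ↦ 1·X^1·Y^1·Z^0.
  monomial -1·x^1·y^0 ↦ -1·X^1·Y^0·Z^1.
  monomial 1·x^0·y^2 ↦ 1·X^0·Y^2·Z^0.
  monomial 1·x^0·y^1 ↦ 1·X^0·Y^1·Z^1.
Collecting: F(X, Y, Z) = X**2 + X*Y - X*Z + Y**2 + Y*Z.


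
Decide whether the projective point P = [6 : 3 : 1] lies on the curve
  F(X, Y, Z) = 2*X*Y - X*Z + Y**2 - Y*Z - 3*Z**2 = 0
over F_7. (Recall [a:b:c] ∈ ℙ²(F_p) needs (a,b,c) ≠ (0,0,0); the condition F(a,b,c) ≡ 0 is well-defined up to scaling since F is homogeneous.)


F(6,3,1) ≡ 5 (mod 7); P is NOT on the curve.

Evaluate F(6, 3, 1) term-by-term (mod 7).
  2*X*Y ↦ 2·6·3·1 = 36
  -X*Z ↦ -1·6·1·1 = -6
  Y**2 ↦ 1·1·9·1 = 9
  -Y*Z ↦ -1·1·3·1 = -3
  -3*Z**2 ↦ -3·1·1·1 = -3
Sum: F(6, 3, 1) = (36) + (-6) + (9) + (-3) + (-3) = 33.
Reducing mod 7: 33 ≡ 5 (mod 7).
Since F(a, b, c) ≡ 5 ≠ 0 (mod 7), P does NOT lie on the curve.


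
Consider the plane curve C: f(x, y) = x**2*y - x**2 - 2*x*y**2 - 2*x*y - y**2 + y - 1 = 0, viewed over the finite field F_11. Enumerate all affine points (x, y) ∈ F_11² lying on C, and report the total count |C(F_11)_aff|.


Affine F_11-points: {(1, 5), (1, 6), (2, 10), (3, 5), (5, 3), (7, 3), (7, 6), (8, 1), (8, 9), (9, 9), (9, 10)}; count = 11.

For each of the 121 pairs (x, y) ∈ F_11², evaluate f(x, y) mod 11. Record the zeros.
  x = 0: [0↦10, 1↦10, 2↦8, 3↦4, 4↦9, 5↦1, 6↦2, 7↦1, 8↦9, 9↦4, 10↦8]  zeros at y ∈ ∅
  x = 1: [0↦9, 1↦6, 2↦8, 3↦4, 4↦5, 5↦0, 6↦0, 7↦5, 8↦4, 9↦8, 10↦6]  zeros at y ∈ {5, 6}
  x = 2: [0↦6, 1↦2, 2↦10, 3↦8, 4↦7, 5↦7, 6↦8, 7↦10, 8↦2, 9↦6, 10↦0]  zeros at y ∈ {10}
  x = 3: [0↦1, 1↦9, 2↦3, 3↦5, 4↦4, 5↦0, 6↦4, 7↦5, 8↦3, 9↦9, 10↦1]  zeros at y ∈ {5}
  x = 4: [0↦5, 1↦5, 2↦9, 3↦6, 4↦7, 5↦1, 6↦10, 7↦1, 8↦7, 9↦6, 10↦9]  zeros at y ∈ ∅
  x = 5: [0↦7, 1↦1, 2↦6, 3↦0, 4↦5, 5↦10, 6↦4, 7↦9, 8↦3, 9↦8, 10↦2]  zeros at y ∈ {3}
  x = 6: [0↦7, 1↦8, 2↦5, 3↦9, 4↦9, 5↦5, 6↦8, 7↦7, 8↦2, 9↦4, 10↦2]  zeros at y ∈ ∅
  x = 7: [0↦5, 1↦4, 2↦6, 3↦0, 4↦8, 5↦8, 6↦0, 7↦6, 8↦4, 9↦5, 10↦9]  zeros at y ∈ {3, 6}
  x = 8: [0↦1, 1↦0, 2↦9, 3↦6, 4↦2, 5↦8, 6↦2, 7↦6, 8↦9, 9↦0, 10↦1]  zeros at y ∈ {1, 9}
  x = 9: [0↦6, 1↦7, 2↦3, 3↦5, 4↦2, 5↦5, 6↦3, 7↦7, 8↦6, 9↦0, 10↦0]  zeros at y ∈ {9, 10}
  x = 10: [0↦9, 1↦3, 2↦10, 3↦8, 4↦8, 5↦10, 6↦3, 7↦9, 8↦6, 9↦5, 10↦6]  zeros at y ∈ ∅
Collecting zeros: affine points = {(1, 5), (1, 6), (2, 10), (3, 5), (5, 3), (7, 3), (7, 6), (8, 1), (8, 9), (9, 9), (9, 10)}.
Total count |C(F_11)_aff| = 11.


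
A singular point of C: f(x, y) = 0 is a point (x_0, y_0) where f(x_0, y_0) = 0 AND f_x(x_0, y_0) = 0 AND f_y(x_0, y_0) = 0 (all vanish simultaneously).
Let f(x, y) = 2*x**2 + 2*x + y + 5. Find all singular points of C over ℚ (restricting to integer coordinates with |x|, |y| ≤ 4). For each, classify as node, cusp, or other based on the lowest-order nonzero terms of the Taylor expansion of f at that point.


No singular points in the scanned grid; C is smooth there.

Compute partial derivatives:
  f_x = 4*x + 2.
  f_y = 1.
f_y = 1 is a nonzero constant, so f_y never vanishes: no point (x, y) can satisfy f = f_x = f_y = 0. In particular no (x, y) ∈ {−4, ..., 4}² is singular; the curve is smooth.


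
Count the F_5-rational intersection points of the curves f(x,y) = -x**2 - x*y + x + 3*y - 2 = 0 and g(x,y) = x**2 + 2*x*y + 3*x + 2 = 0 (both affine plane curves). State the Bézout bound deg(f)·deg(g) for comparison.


Common zeros: ∅; count = 0; Bézout bound = 4.

deg(f) = 2, deg(g) = 2, so Bézout bound = 4.
Scan x ∈ F_5. For each x, list the y ∈ F_5 with f(x, y) ≡ 0 and those with g(x, y) ≡ 0 (mod 5); the common zeros in that column are the intersection.
  x = 0: f ≡ 0 at y ∈ {4}; g ≡ 0 at y ∈ ∅; common: ∅.
  x = 1: f ≡ 0 at y ∈ {1}; g ≡ 0 at y ∈ {2}; common: ∅.
  x = 2: f ≡ 0 at y ∈ {4}; g ≡ 0 at y ∈ {2}; common: ∅.
  x = 3: f ≡ 0 at y ∈ ∅; g ≡ 0 at y ∈ {0}; common: ∅.
  x = 4: f ≡ 0 at y ∈ {1}; g ≡ 0 at y ∈ {0}; common: ∅.
Collecting: common zeros = ∅, so the count is 0.
Comparison with the Bézout bound: 0 ≤ 4 = deg(f)·deg(g), as expected for curves with no common component (the affine F_5-count falls short of the bound because intersections may lie at infinity, over extension fields, or carry multiplicity).


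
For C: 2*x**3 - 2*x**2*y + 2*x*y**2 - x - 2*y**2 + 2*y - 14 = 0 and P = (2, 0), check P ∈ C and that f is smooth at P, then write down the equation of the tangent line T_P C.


Tangent line at P: 23*x - 6*y - 46 = 0.

Step 1: f(2, 0) = 0, so P lies on C.
Step 2: partial derivatives
  f_x(x, y) = 6*x**2 - 4*x*y + 2*y**2 - 1, f_y(x, y) = -2*x**2 + 4*x*y - 4*y + 2.
  f_x(P) = 23, f_y(P) = -6 (gradient nonzero, so P is smooth).
Step 3: tangent line at P: 23·(x − 2) + -6·(y − 0) = 0.
Expanding: 23*x - 6*y - 46 = 0.


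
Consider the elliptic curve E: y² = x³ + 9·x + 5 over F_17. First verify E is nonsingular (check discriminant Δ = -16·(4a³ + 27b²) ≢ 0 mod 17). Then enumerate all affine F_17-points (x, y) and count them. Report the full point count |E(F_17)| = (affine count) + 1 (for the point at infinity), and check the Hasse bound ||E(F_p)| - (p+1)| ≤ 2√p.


Affine points = {(1, 7), (1, 10), (3, 5), (3, 12), (9, 4), (9, 13), (14, 6), (14, 11), (15, 8), (15, 9)}; affine count = 10; |E(F_17)| = 11.

Discriminant check: Δ ∝ 4a³ + 27b² = 4·9³ + 27·5² = 4·729 + 27·25 ≡ 4 (mod 17). Nonzero ⇒ E is nonsingular.
For each x ∈ F_17, compute rhs = x³ + 9·x + 5 mod 17, then count y ∈ F_17 with y² ≡ rhs.
  x = 0: rhs = 5, matching y values: none (0 points).
  x = 1: rhs = 15, matching y values: 7, 10 (2 points).
  x = 2: rhs = 14, matching y values: none (0 points).
  x = 3: rhs = 8, matching y values: 5, 12 (2 points).
  x = 4: rhs = 3, matching y values: none (0 points).
  x = 5: rhs = 5, matching y values: none (0 points).
  x = 6: rhs = 3, matching y values: none (0 points).
  x = 7: rhs = 3, matching y values: none (0 points).
  x = 8: rhs = 11, matching y values: none (0 points).
  x = 9: rhs = 16, matching y values: 4, 13 (2 points).
  x = 10: rhs = 7, matching y values: none (0 points).
  x = 11: rhs = 7, matching y values: none (0 points).
  x = 12: rhs = 5, matching y values: none (0 points).
  x = 13: rhs = 7, matching y values: none (0 points).
  x = 14: rhs = 2, matching y values: 6, 11 (2 points).
  x = 15: rhs = 13, matching y values: 8, 9 (2 points).
  x = 16: rhs = 12, matching y values: none (0 points).
Total affine count: 10.
Full point count |E(F_17)| = 10 + 1 = 11.
Hasse bound: |11 − (17+1)| = |-7| = 7 ≤ 2√17 ≈ 8.2462 ✓.


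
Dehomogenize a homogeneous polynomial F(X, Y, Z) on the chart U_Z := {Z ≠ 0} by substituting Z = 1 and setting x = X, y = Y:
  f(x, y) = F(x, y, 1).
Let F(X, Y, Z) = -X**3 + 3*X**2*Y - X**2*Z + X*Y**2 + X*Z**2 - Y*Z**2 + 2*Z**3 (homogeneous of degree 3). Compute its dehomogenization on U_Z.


f(x, y) = -x**3 + 3*x**2*y - x**2 + x*y**2 + x - y + 2

On U_Z we set Z = 1. Each monomial c·X^i·Y^j·Z^k in F becomes c·x^i·y^j·1^k = c·x^i·y^j.
Substituting Z = 1: F(X, Y, 1) = -x**3 + 3*x**2*y - x**2 + x*y**2 + x - y + 2.
Note: deg(f) ≤ deg(F) = 3; strict inequality happens when F is divisible by Z (lost terms).


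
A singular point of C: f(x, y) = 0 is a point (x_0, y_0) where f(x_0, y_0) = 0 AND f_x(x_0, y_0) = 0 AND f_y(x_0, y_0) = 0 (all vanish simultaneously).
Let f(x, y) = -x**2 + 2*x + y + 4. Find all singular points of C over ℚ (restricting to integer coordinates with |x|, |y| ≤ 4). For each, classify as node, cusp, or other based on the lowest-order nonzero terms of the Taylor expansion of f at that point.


No singular points in the scanned grid; C is smooth there.

Compute partial derivatives:
  f_x = 2 - 2*x.
  f_y = 1.
f_y = 1 is a nonzero constant, so f_y never vanishes: no point (x, y) can satisfy f = f_x = f_y = 0. In particular no (x, y) ∈ {−4, ..., 4}² is singular; the curve is smooth.


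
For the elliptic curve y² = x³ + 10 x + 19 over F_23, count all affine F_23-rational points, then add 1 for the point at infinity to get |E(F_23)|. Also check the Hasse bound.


Affine points = {(2, 1), (2, 22), (4, 10), (4, 13), (7, 8), (7, 15), (8, 6), (8, 17), (12, 2), (12, 21), (13, 0), (15, 5), (15, 18), (20, 10), (20, 13), (22, 10), (22, 13)}; affine count = 17; |E(F_23)| = 18.

Discriminant check: Δ ∝ 4a³ + 27b² = 4·10³ + 27·19² = 4·1000 + 27·361 ≡ 16 (mod 23). Nonzero ⇒ E is nonsingular.
For each x ∈ F_23, compute rhs = x³ + 10·x + 19 mod 23, then count y ∈ F_23 with y² ≡ rhs.
  x = 0: rhs = 19, matching y values: none (0 points).
  x = 1: rhs = 7, matching y values: none (0 points).
  x = 2: rhs = 1, matching y values: 1, 22 (2 points).
  x = 3: rhs = 7, matching y values: none (0 points).
  x = 4: rhs = 8, matching y values: 10, 13 (2 points).
  x = 5: rhs = 10, matching y values: none (0 points).
  x = 6: rhs = 19, matching y values: none (0 points).
  x = 7: rhs = 18, matching y values: 8, 15 (2 points).
  x = 8: rhs = 13, matching y values: 6, 17 (2 points).
  x = 9: rhs = 10, matching y values: none (0 points).
  x = 10: rhs = 15, matching y values: none (0 points).
  x = 11: rhs = 11, matching y values: none (0 points).
  x = 12: rhs = 4, matching y values: 2, 21 (2 points).
  x = 13: rhs = 0, matching y values: 0 (1 points).
  x = 14: rhs = 5, matching y values: none (0 points).
  x = 15: rhs = 2, matching y values: 5, 18 (2 points).
  x = 16: rhs = 20, matching y values: none (0 points).
  x = 17: rhs = 19, matching y values: none (0 points).
  x = 18: rhs = 5, matching y values: none (0 points).
  x = 19: rhs = 7, matching y values: none (0 points).
  x = 20: rhs = 8, matching y values: 10, 13 (2 points).
  x = 21: rhs = 14, matching y values: none (0 points).
  x = 22: rhs = 8, matching y values: 10, 13 (2 points).
Total affine count: 17.
Full point count |E(F_23)| = 17 + 1 = 18.
Hasse bound: |18 − (23+1)| = |-6| = 6 ≤ 2√23 ≈ 9.5917 ✓.


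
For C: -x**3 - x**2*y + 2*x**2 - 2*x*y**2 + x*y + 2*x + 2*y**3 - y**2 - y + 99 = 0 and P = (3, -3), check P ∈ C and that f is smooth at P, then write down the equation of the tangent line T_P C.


Tangent line at P: -16*x + 89*y + 315 = 0.

Step 1: f(3, -3) = 0, so P lies on C.
Step 2: partial derivatives
  f_x(x, y) = -3*x**2 - 2*x*y + 4*x - 2*y**2 + y + 2, f_y(x, y) = -x**2 - 4*x*y + x + 6*y**2 - 2*y - 1.
  f_x(P) = -16, f_y(P) = 89 (gradient nonzero, so P is smooth).
Step 3: tangent line at P: -16·(x − 3) + 89·(y − -3) = 0.
Expanding: -16*x + 89*y + 315 = 0.


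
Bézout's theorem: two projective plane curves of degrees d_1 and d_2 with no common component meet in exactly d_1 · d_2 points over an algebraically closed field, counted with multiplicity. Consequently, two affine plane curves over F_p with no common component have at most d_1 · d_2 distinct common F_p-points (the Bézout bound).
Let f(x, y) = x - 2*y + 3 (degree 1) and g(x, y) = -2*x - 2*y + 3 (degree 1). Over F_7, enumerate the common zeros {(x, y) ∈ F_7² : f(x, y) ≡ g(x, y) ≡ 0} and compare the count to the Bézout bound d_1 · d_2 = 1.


Common zeros: {(0, 5)}; count = 1; Bézout bound = 1.

deg(f) = 1, deg(g) = 1, so Bézout bound = 1.
Scan x ∈ F_7. For each x, list the y ∈ F_7 with f(x, y) ≡ 0 and those with g(x, y) ≡ 0 (mod 7); the common zeros in that column are the intersection.
  x = 0: f ≡ 0 at y ∈ {5}; g ≡ 0 at y ∈ {5}; common: {5}.
  x = 1: f ≡ 0 at y ∈ {2}; g ≡ 0 at y ∈ {4}; common: ∅.
  x = 2: f ≡ 0 at y ∈ {6}; g ≡ 0 at y ∈ {3}; common: ∅.
  x = 3: f ≡ 0 at y ∈ {3}; g ≡ 0 at y ∈ {2}; common: ∅.
  x = 4: f ≡ 0 at y ∈ {0}; g ≡ 0 at y ∈ {1}; common: ∅.
  x = 5: f ≡ 0 at y ∈ {4}; g ≡ 0 at y ∈ {0}; common: ∅.
  x = 6: f ≡ 0 at y ∈ {1}; g ≡ 0 at y ∈ {6}; common: ∅.
Collecting: common zeros = {(0, 5)}, so the count is 1.
Comparison with the Bézout bound: 1 ≤ 1 = deg(f)·deg(g), as expected for curves with no common component (the bound is attained).


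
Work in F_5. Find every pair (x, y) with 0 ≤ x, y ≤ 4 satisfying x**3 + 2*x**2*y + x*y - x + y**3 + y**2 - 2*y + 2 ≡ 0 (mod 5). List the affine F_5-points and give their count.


Affine F_5-points: {(0, 2), (1, 1), (2, 4), (4, 3)}; count = 4.

For each of the 25 pairs (x, y) ∈ F_5², evaluate f(x, y) mod 5. Record the zeros.
  x = 0: [0↦2, 1↦2, 2↦0, 3↦2, 4↦4]  zeros at y ∈ {2}
  x = 1: [0↦2, 1↦0, 2↦1, 3↦1, 4↦1]  zeros at y ∈ {1}
  x = 2: [0↦3, 1↦3, 2↦1, 3↦3, 4↦0]  zeros at y ∈ {4}
  x = 3: [0↦1, 1↦2, 2↦1, 3↦4, 4↦2]  zeros at y ∈ ∅
  x = 4: [0↦2, 1↦3, 2↦2, 3↦0, 4↦3]  zeros at y ∈ {3}
Collecting zeros: affine points = {(0, 2), (1, 1), (2, 4), (4, 3)}.
Total count |C(F_5)_aff| = 4.


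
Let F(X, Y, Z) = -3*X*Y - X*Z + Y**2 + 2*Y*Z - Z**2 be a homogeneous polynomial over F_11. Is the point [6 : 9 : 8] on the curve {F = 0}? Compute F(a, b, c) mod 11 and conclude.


F(6,9,8) ≡ 6 (mod 11); P is NOT on the curve.

Evaluate F(6, 9, 8) term-by-term (mod 11).
  -3*X*Y ↦ -3·6·9·1 = -162
  -X*Z ↦ -1·6·1·8 = -48
  Y**2 ↦ 1·1·81·1 = 81
  2*Y*Z ↦ 2·1·9·8 = 144
  -Z**2 ↦ -1·1·1·64 = -64
Sum: F(6, 9, 8) = (-162) + (-48) + (81) + (144) + (-64) = -49.
Reducing mod 11: -49 ≡ 6 (mod 11).
Since F(a, b, c) ≡ 6 ≠ 0 (mod 11), P does NOT lie on the curve.


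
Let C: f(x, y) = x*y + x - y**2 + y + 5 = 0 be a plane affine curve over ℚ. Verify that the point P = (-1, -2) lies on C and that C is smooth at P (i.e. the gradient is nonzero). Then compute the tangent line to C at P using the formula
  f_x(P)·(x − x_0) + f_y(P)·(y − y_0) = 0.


Tangent line at P: -x + 4*y + 7 = 0.

Step 1: f(-1, -2) = 0, so P lies on C.
Step 2: partial derivatives
  f_x(x, y) = y + 1, f_y(x, y) = x - 2*y + 1.
  f_x(P) = -1, f_y(P) = 4 (gradient nonzero, so P is smooth).
Step 3: tangent line at P: -1·(x − -1) + 4·(y − -2) = 0.
Expanding: -x + 4*y + 7 = 0.


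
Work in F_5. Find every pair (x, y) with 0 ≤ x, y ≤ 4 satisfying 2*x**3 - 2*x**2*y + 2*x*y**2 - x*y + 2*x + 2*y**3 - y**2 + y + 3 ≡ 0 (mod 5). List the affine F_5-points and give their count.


Affine F_5-points: {(0, 1), (3, 1)}; count = 2.

For each of the 25 pairs (x, y) ∈ F_5², evaluate f(x, y) mod 5. Record the zeros.
  x = 0: [0↦3, 1↦0, 2↦2, 3↦1, 4↦4]  zeros at y ∈ {1}
  x = 1: [0↦2, 1↦3, 2↦3, 3↦4, 4↦3]  zeros at y ∈ ∅
  x = 2: [0↦3, 1↦4, 2↦3, 3↦2, 4↦3]  zeros at y ∈ ∅
  x = 3: [0↦3, 1↦0, 2↦4, 3↦2, 4↦1]  zeros at y ∈ {1}
  x = 4: [0↦4, 1↦3, 2↦3, 3↦1, 4↦4]  zeros at y ∈ ∅
Collecting zeros: affine points = {(0, 1), (3, 1)}.
Total count |C(F_5)_aff| = 2.


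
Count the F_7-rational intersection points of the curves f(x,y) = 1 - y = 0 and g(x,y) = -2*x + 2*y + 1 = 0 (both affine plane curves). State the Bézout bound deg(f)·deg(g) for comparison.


Common zeros: {(5, 1)}; count = 1; Bézout bound = 1.

deg(f) = 1, deg(g) = 1, so Bézout bound = 1.
Scan x ∈ F_7. For each x, list the y ∈ F_7 with f(x, y) ≡ 0 and those with g(x, y) ≡ 0 (mod 7); the common zeros in that column are the intersection.
  x = 0: f ≡ 0 at y ∈ {1}; g ≡ 0 at y ∈ {3}; common: ∅.
  x = 1: f ≡ 0 at y ∈ {1}; g ≡ 0 at y ∈ {4}; common: ∅.
  x = 2: f ≡ 0 at y ∈ {1}; g ≡ 0 at y ∈ {5}; common: ∅.
  x = 3: f ≡ 0 at y ∈ {1}; g ≡ 0 at y ∈ {6}; common: ∅.
  x = 4: f ≡ 0 at y ∈ {1}; g ≡ 0 at y ∈ {0}; common: ∅.
  x = 5: f ≡ 0 at y ∈ {1}; g ≡ 0 at y ∈ {1}; common: {1}.
  x = 6: f ≡ 0 at y ∈ {1}; g ≡ 0 at y ∈ {2}; common: ∅.
Collecting: common zeros = {(5, 1)}, so the count is 1.
Comparison with the Bézout bound: 1 ≤ 1 = deg(f)·deg(g), as expected for curves with no common component (the bound is attained).


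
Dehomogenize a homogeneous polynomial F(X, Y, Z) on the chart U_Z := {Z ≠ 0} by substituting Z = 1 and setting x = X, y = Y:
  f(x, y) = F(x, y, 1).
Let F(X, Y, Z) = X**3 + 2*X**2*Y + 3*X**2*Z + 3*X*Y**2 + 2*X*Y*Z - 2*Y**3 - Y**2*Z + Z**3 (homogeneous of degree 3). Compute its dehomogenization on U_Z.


f(x, y) = x**3 + 2*x**2*y + 3*x**2 + 3*x*y**2 + 2*x*y - 2*y**3 - y**2 + 1

On U_Z we set Z = 1. Each monomial c·X^i·Y^j·Z^k in F becomes c·x^i·y^j·1^k = c·x^i·y^j.
Substituting Z = 1: F(X, Y, 1) = x**3 + 2*x**2*y + 3*x**2 + 3*x*y**2 + 2*x*y - 2*y**3 - y**2 + 1.
Note: deg(f) ≤ deg(F) = 3; strict inequality happens when F is divisible by Z (lost terms).


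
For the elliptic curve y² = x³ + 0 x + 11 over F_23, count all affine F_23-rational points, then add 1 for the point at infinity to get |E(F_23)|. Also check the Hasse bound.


Affine points = {(1, 9), (1, 14), (4, 11), (4, 12), (7, 3), (7, 20), (9, 2), (9, 21), (11, 10), (11, 13), (13, 0), (14, 8), (14, 15), (16, 6), (16, 17), (17, 5), (17, 18), (18, 1), (18, 22), (19, 4), (19, 19), (21, 7), (21, 16)}; affine count = 23; |E(F_23)| = 24.

Discriminant check: Δ ∝ 4a³ + 27b² = 4·0³ + 27·11² = 4·0 + 27·121 ≡ 1 (mod 23). Nonzero ⇒ E is nonsingular.
For each x ∈ F_23, compute rhs = x³ + 0·x + 11 mod 23, then count y ∈ F_23 with y² ≡ rhs.
  x = 0: rhs = 11, matching y values: none (0 points).
  x = 1: rhs = 12, matching y values: 9, 14 (2 points).
  x = 2: rhs = 19, matching y values: none (0 points).
  x = 3: rhs = 15, matching y values: none (0 points).
  x = 4: rhs = 6, matching y values: 11, 12 (2 points).
  x = 5: rhs = 21, matching y values: none (0 points).
  x = 6: rhs = 20, matching y values: none (0 points).
  x = 7: rhs = 9, matching y values: 3, 20 (2 points).
  x = 8: rhs = 17, matching y values: none (0 points).
  x = 9: rhs = 4, matching y values: 2, 21 (2 points).
  x = 10: rhs = 22, matching y values: none (0 points).
  x = 11: rhs = 8, matching y values: 10, 13 (2 points).
  x = 12: rhs = 14, matching y values: none (0 points).
  x = 13: rhs = 0, matching y values: 0 (1 points).
  x = 14: rhs = 18, matching y values: 8, 15 (2 points).
  x = 15: rhs = 5, matching y values: none (0 points).
  x = 16: rhs = 13, matching y values: 6, 17 (2 points).
  x = 17: rhs = 2, matching y values: 5, 18 (2 points).
  x = 18: rhs = 1, matching y values: 1, 22 (2 points).
  x = 19: rhs = 16, matching y values: 4, 19 (2 points).
  x = 20: rhs = 7, matching y values: none (0 points).
  x = 21: rhs = 3, matching y values: 7, 16 (2 points).
  x = 22: rhs = 10, matching y values: none (0 points).
Total affine count: 23.
Full point count |E(F_23)| = 23 + 1 = 24.
Hasse bound: |24 − (23+1)| = |0| = 0 ≤ 2√23 ≈ 9.5917 ✓.


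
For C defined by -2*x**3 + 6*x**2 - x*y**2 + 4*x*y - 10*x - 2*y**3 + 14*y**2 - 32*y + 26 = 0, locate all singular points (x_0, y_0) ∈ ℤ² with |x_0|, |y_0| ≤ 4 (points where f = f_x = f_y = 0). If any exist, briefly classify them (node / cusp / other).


Singular points: {(1, 2)}; classification: cusp.

Compute partial derivatives:
  f_x = -6*x**2 + 12*x - y**2 + 4*y - 10.
  f_y = -2*x*y + 4*x - 6*y**2 + 28*y - 32.
Scan x_0 ∈ {−4, ..., 4}. For each x_0, f_y(x_0, y) is a polynomial in y; find its integer roots y ∈ {−4, ..., 4}, then test f_x and f at those candidates.
  x = -4: f_y(-4, y) = -6*y**2 + 36*y - 48; vanishes at y ∈ {2, 4}. (-4, 2): f_x = -150 ≠ 0; (-4, 4): f_x = -154 ≠ 0.
  x = -3: f_y(-3, y) = -6*y**2 + 34*y - 44; vanishes at y ∈ {2}. (-3, 2): f_x = -96 ≠ 0.
  x = -2: f_y(-2, y) = -6*y**2 + 32*y - 40; vanishes at y ∈ {2}. (-2, 2): f_x = -54 ≠ 0.
  x = -1: f_y(-1, y) = -6*y**2 + 30*y - 36; vanishes at y ∈ {2, 3}. (-1, 2): f_x = -24 ≠ 0; (-1, 3): f_x = -25 ≠ 0.
  x = 0: f_y(0, y) = -6*y**2 + 28*y - 32; vanishes at y ∈ {2}. (0, 2): f_x = -6 ≠ 0.
  x = 1: f_y(1, y) = -6*y**2 + 26*y - 28; vanishes at y ∈ {2}. (1, 2): f_x = 0, f = 0 — SINGULAR.
  x = 2: f_y(2, y) = -6*y**2 + 24*y - 24; vanishes at y ∈ {2}. (2, 2): f_x = -6 ≠ 0.
  x = 3: f_y(3, y) = -6*y**2 + 22*y - 20; vanishes at y ∈ {2}. (3, 2): f_x = -24 ≠ 0.
  x = 4: f_y(4, y) = -6*y**2 + 20*y - 16; vanishes at y ∈ {2}. (4, 2): f_x = -54 ≠ 0.
Only singular point on the grid: (1, 2).
Classify: substitute x = 1 + u, y = 2 + v and expand: f = -2*u**3 - u*v**2 - 2*v**3 + v**2.
No constant or linear terms (consistent with a singular point). Quadratic part: v**2. Cubic part: -2*u**3 - u*v**2 - 2*v**3.
The quadratic part v**2 is a perfect square, so there is a single (double) tangent line v = 0, i.e. y = 2. Restricting the cubic part to that line (v = 0) leaves -2*u**3 ≠ 0, so f is not divisible by v and the branch is v² ≈ 2*u**3 to lowest order — this is a cusp.
Classification: cusp.


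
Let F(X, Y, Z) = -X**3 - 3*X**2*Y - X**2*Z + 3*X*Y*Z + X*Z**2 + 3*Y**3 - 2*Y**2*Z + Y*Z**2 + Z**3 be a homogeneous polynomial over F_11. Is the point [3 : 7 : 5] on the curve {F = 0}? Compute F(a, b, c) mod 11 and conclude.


F(3,7,5) ≡ 0 (mod 11); P is on the curve.

Evaluate F(3, 7, 5) term-by-term (mod 11).
  -X**3 ↦ -1·27·1·1 = -27
  -3*X**2*Y ↦ -3·9·7·1 = -189
  -X**2*Z ↦ -1·9·1·5 = -45
  3*X*Y*Z ↦ 3·3·7·5 = 315
  X*Z**2 ↦ 1·3·1·25 = 75
  3*Y**3 ↦ 3·1·343·1 = 1029
  -2*Y**2*Z ↦ -2·1·49·5 = -490
  Y*Z**2 ↦ 1·1·7·25 = 175
  Z**3 ↦ 1·1·1·125 = 125
Sum: F(3, 7, 5) = (-27) + (-189) + (-45) + (315) + (75) + (1029) + (-490) + (175) + (125) = 968.
Reducing mod 11: 968 ≡ 0 (mod 11).
Since F(a, b, c) ≡ 0 (mod 11), P lies on the curve.


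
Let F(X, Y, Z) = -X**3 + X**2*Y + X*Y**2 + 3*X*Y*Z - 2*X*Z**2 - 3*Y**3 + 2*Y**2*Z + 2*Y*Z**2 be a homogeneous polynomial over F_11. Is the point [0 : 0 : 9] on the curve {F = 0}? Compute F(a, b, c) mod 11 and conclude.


F(0,0,9) ≡ 0 (mod 11); P is on the curve.

Evaluate F(0, 0, 9) term-by-term (mod 11).
  -X**3 ↦ -1·0·1·1 = 0
  X**2*Y ↦ 1·0·0·1 = 0
  X*Y**2 ↦ 1·0·0·1 = 0
  3*X*Y*Z ↦ 3·0·0·9 = 0
  -2*X*Z**2 ↦ -2·0·1·81 = 0
  -3*Y**3 ↦ -3·1·0·1 = 0
  2*Y**2*Z ↦ 2·1·0·9 = 0
  2*Y*Z**2 ↦ 2·1·0·81 = 0
Sum: F(0, 0, 9) = (0) + (0) + (0) + (0) + (0) + (0) + (0) + (0) = 0.
Reducing mod 11: 0 ≡ 0 (mod 11).
Since F(a, b, c) ≡ 0 (mod 11), P lies on the curve.


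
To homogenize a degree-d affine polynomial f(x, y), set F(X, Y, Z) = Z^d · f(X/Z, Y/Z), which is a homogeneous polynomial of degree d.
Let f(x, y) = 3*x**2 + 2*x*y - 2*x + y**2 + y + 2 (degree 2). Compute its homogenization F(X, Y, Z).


F(X, Y, Z) = 3*X**2 + 2*X*Y - 2*X*Z + Y**2 + Y*Z + 2*Z**2

deg(f) = 2.
Substitute x = X/Z, y = Y/Z into f, then multiply by Z^2.
  monomial 3·x^2·y^0 ↦ 3·X^2·Y^0·Z^0.
  monomial 2·x^1·y^1 ↦ 2·X^1·Y^1·Z^0.
  monomial -2·x^1·y^0 ↦ -2·X^1·Y^0·Z^1.
  monomial 1·x^0·y^2 ↦ 1·X^0·Y^2·Z^0.
  monomial 1·x^0·y^1 ↦ 1·X^0·Y^1·Z^1.
  monomial 2·x^0·y^0 ↦ 2·X^0·Y^0·Z^2.
Collecting: F(X, Y, Z) = 3*X**2 + 2*X*Y - 2*X*Z + Y**2 + Y*Z + 2*Z**2.


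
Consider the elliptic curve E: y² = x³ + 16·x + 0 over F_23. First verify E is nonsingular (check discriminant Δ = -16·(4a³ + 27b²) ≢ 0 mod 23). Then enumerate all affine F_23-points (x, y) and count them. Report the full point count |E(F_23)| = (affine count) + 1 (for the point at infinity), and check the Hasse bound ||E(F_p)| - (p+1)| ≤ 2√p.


Affine points = {(0, 0), (3, 11), (3, 12), (4, 6), (4, 17), (6, 6), (6, 17), (7, 8), (7, 15), (11, 9), (11, 14), (13, 6), (13, 17), (14, 1), (14, 22), (15, 2), (15, 21), (18, 5), (18, 18), (21, 11), (21, 12), (22, 11), (22, 12)}; affine count = 23; |E(F_23)| = 24.

Discriminant check: Δ ∝ 4a³ + 27b² = 4·16³ + 27·0² = 4·4096 + 27·0 ≡ 8 (mod 23). Nonzero ⇒ E is nonsingular.
For each x ∈ F_23, compute rhs = x³ + 16·x + 0 mod 23, then count y ∈ F_23 with y² ≡ rhs.
  x = 0: rhs = 0, matching y values: 0 (1 points).
  x = 1: rhs = 17, matching y values: none (0 points).
  x = 2: rhs = 17, matching y values: none (0 points).
  x = 3: rhs = 6, matching y values: 11, 12 (2 points).
  x = 4: rhs = 13, matching y values: 6, 17 (2 points).
  x = 5: rhs = 21, matching y values: none (0 points).
  x = 6: rhs = 13, matching y values: 6, 17 (2 points).
  x = 7: rhs = 18, matching y values: 8, 15 (2 points).
  x = 8: rhs = 19, matching y values: none (0 points).
  x = 9: rhs = 22, matching y values: none (0 points).
  x = 10: rhs = 10, matching y values: none (0 points).
  x = 11: rhs = 12, matching y values: 9, 14 (2 points).
  x = 12: rhs = 11, matching y values: none (0 points).
  x = 13: rhs = 13, matching y values: 6, 17 (2 points).
  x = 14: rhs = 1, matching y values: 1, 22 (2 points).
  x = 15: rhs = 4, matching y values: 2, 21 (2 points).
  x = 16: rhs = 5, matching y values: none (0 points).
  x = 17: rhs = 10, matching y values: none (0 points).
  x = 18: rhs = 2, matching y values: 5, 18 (2 points).
  x = 19: rhs = 10, matching y values: none (0 points).
  x = 20: rhs = 17, matching y values: none (0 points).
  x = 21: rhs = 6, matching y values: 11, 12 (2 points).
  x = 22: rhs = 6, matching y values: 11, 12 (2 points).
Total affine count: 23.
Full point count |E(F_23)| = 23 + 1 = 24.
Hasse bound: |24 − (23+1)| = |0| = 0 ≤ 2√23 ≈ 9.5917 ✓.


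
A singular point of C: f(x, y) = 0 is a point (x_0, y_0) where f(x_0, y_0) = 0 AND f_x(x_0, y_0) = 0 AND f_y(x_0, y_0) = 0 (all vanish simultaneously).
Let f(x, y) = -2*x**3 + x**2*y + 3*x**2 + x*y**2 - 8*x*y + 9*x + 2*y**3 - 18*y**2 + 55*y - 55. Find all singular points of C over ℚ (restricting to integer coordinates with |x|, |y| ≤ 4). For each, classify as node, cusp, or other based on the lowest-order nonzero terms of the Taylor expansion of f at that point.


Singular points: {(1, 3)}; classification: cusp.

Compute partial derivatives:
  f_x = -6*x**2 + 2*x*y + 6*x + y**2 - 8*y + 9.
  f_y = x**2 + 2*x*y - 8*x + 6*y**2 - 36*y + 55.
Scan x_0 ∈ {−4, ..., 4}. For each x_0, f_y(x_0, y) is a polynomial in y; find its integer roots y ∈ {−4, ..., 4}, then test f_x and f at those candidates.
  x = -4: f_y(-4, y) = 6*y**2 - 44*y + 103; no integer root y with |y| ≤ 4.
  x = -3: f_y(-3, y) = 6*y**2 - 42*y + 88; no integer root y with |y| ≤ 4.
  x = -2: f_y(-2, y) = 6*y**2 - 40*y + 75; no integer root y with |y| ≤ 4.
  x = -1: f_y(-1, y) = 6*y**2 - 38*y + 64; no integer root y with |y| ≤ 4.
  x = 0: f_y(0, y) = 6*y**2 - 36*y + 55; no integer root y with |y| ≤ 4.
  x = 1: f_y(1, y) = 6*y**2 - 34*y + 48; vanishes at y ∈ {3}. (1, 3): f_x = 0, f = 0 — SINGULAR.
  x = 2: f_y(2, y) = 6*y**2 - 32*y + 43; no integer root y with |y| ≤ 4.
  x = 3: f_y(3, y) = 6*y**2 - 30*y + 40; no integer root y with |y| ≤ 4.
  x = 4: f_y(4, y) = 6*y**2 - 28*y + 39; no integer root y with |y| ≤ 4.
Only singular point on the grid: (1, 3).
Classify: substitute x = 1 + u, y = 3 + v and expand: f = -2*u**3 + u**2*v + u*v**2 + 2*v**3 + v**2.
No constant or linear terms (consistent with a singular point). Quadratic part: v**2. Cubic part: -2*u**3 + u**2*v + u*v**2 + 2*v**3.
The quadratic part v**2 is a perfect square, so there is a single (double) tangent line v = 0, i.e. y = 3. Restricting the cubic part to that line (v = 0) leaves -2*u**3 ≠ 0, so f is not divisible by v and the branch is v² ≈ 2*u**3 to lowest order — this is a cusp.
Classification: cusp.


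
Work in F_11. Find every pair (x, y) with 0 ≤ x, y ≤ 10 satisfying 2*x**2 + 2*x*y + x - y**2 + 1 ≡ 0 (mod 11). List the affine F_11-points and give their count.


Affine F_11-points: {(0, 1), (0, 10), (1, 5), (1, 8), (2, 0), (2, 4), (3, 0), (3, 6), (4, 1), (4, 7), (5, 3), (5, 7), (6, 2), (6, 10), (7, 6), (7, 8), (8, 2), (8, 3), (9, 9), (10, 4), (10, 5)}; count = 21.

For each of the 121 pairs (x, y) ∈ F_11², evaluate f(x, y) mod 11. Record the zeros.
  x = 0: [0↦1, 1↦0, 2↦8, 3↦3, 4↦7, 5↦9, 6↦9, 7↦7, 8↦3, 9↦8, 10↦0]  zeros at y ∈ {1, 10}
  x = 1: [0↦4, 1↦5, 2↦4, 3↦1, 4↦7, 5↦0, 6↦2, 7↦2, 8↦0, 9↦7, 10↦1]  zeros at y ∈ {5, 8}
  x = 2: [0↦0, 1↦3, 2↦4, 3↦3, 4↦0, 5↦6, 6↦10, 7↦1, 8↦1, 9↦10, 10↦6]  zeros at y ∈ {0, 4}
  x = 3: [0↦0, 1↦5, 2↦8, 3↦9, 4↦8, 5↦5, 6↦0, 7↦4, 8↦6, 9↦6, 10↦4]  zeros at y ∈ {0, 6}
  x = 4: [0↦4, 1↦0, 2↦5, 3↦8, 4↦9, 5↦8, 6↦5, 7↦0, 8↦4, 9↦6, 10↦6]  zeros at y ∈ {1, 7}
  x = 5: [0↦1, 1↦10, 2↦6, 3↦0, 4↦3, 5↦4, 6↦3, 7↦0, 8↦6, 9↦10, 10↦1]  zeros at y ∈ {3, 7}
  x = 6: [0↦2, 1↦2, 2↦0, 3↦7, 4↦1, 5↦4, 6↦5, 7↦4, 8↦1, 9↦7, 10↦0]  zeros at y ∈ {2, 10}
  x = 7: [0↦7, 1↦9, 2↦9, 3↦7, 4↦3, 5↦8, 6↦0, 7↦1, 8↦0, 9↦8, 10↦3]  zeros at y ∈ {6, 8}
  x = 8: [0↦5, 1↦9, 2↦0, 3↦0, 4↦9, 5↦5, 6↦10, 7↦2, 8↦3, 9↦2, 10↦10]  zeros at y ∈ {2, 3}
  x = 9: [0↦7, 1↦2, 2↦6, 3↦8, 4↦8, 5↦6, 6↦2, 7↦7, 8↦10, 9↦0, 10↦10]  zeros at y ∈ {9}
  x = 10: [0↦2, 1↦10, 2↦5, 3↦9, 4↦0, 5↦0, 6↦9, 7↦5, 8↦10, 9↦2, 10↦3]  zeros at y ∈ {4, 5}
Collecting zeros: affine points = {(0, 1), (0, 10), (1, 5), (1, 8), (2, 0), (2, 4), (3, 0), (3, 6), (4, 1), (4, 7), (5, 3), (5, 7), (6, 2), (6, 10), (7, 6), (7, 8), (8, 2), (8, 3), (9, 9), (10, 4), (10, 5)}.
Total count |C(F_11)_aff| = 21.
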